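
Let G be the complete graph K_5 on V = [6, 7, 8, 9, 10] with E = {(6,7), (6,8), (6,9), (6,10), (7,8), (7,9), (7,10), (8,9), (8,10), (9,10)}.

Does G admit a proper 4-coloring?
No, G is not 4-colorable

The clique on vertices [6, 7, 8, 9, 10] has size 5 > 4, so it alone needs 5 colors.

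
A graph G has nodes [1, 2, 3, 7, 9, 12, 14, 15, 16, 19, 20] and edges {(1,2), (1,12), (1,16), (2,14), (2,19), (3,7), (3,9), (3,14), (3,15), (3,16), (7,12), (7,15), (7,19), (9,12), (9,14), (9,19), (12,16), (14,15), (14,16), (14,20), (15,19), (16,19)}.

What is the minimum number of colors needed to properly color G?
χ(G) = 3

Clique number ω(G) = 3 (lower bound: χ ≥ ω).
The clique on [1, 12, 16] has size 3, forcing χ ≥ 3, and the coloring below uses 3 colors, so χ(G) = 3.
A valid 3-coloring: color 1: [1, 7, 14]; color 2: [3, 12, 19, 20]; color 3: [2, 9, 15, 16].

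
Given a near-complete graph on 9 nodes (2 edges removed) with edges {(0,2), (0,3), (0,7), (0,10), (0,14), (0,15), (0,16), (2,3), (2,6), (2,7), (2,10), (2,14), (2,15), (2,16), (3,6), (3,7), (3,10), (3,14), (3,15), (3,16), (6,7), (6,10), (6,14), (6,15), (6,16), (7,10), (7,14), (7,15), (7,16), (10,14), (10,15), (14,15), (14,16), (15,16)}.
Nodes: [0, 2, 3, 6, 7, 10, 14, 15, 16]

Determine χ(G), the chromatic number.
Clique number ω(G) = 7 (lower bound: χ ≥ ω).
The clique on [0, 2, 3, 7, 14, 15, 16] has size 7, forcing χ ≥ 7, and the coloring below uses 7 colors, so χ(G) = 7.
A valid 7-coloring: color 1: [15]; color 2: [2]; color 3: [14]; color 4: [3]; color 5: [7]; color 6: [0, 6]; color 7: [10, 16].

χ(G) = 7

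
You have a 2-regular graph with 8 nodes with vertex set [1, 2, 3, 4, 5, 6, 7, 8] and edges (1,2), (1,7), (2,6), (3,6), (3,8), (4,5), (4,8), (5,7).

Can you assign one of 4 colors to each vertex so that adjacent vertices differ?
Yes, G is 4-colorable

A valid 4-coloring: color 1: [2, 3, 4, 7]; color 2: [1, 5, 6, 8].
(χ(G) = 2 ≤ 4.)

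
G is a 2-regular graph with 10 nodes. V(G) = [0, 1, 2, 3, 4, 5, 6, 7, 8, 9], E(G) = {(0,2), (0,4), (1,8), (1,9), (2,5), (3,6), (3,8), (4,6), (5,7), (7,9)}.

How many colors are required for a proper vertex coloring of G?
χ(G) = 2

Clique number ω(G) = 2 (lower bound: χ ≥ ω).
The graph is bipartite (no odd cycle), so 2 colors suffice: χ(G) = 2.
A valid 2-coloring: color 1: [1, 2, 3, 4, 7]; color 2: [0, 5, 6, 8, 9].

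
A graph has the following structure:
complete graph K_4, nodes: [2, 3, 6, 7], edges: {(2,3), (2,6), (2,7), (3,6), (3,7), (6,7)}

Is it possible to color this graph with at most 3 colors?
No, G is not 3-colorable

The clique on vertices [2, 3, 6, 7] has size 4 > 3, so it alone needs 4 colors.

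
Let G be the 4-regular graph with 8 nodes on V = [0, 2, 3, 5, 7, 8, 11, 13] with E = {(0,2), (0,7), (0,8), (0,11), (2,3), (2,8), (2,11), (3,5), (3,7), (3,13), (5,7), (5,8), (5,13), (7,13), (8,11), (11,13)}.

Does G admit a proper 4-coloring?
Yes, G is 4-colorable

A valid 4-coloring: color 1: [0, 13]; color 2: [7, 8]; color 3: [2, 5]; color 4: [3, 11].
(χ(G) = 4 ≤ 4.)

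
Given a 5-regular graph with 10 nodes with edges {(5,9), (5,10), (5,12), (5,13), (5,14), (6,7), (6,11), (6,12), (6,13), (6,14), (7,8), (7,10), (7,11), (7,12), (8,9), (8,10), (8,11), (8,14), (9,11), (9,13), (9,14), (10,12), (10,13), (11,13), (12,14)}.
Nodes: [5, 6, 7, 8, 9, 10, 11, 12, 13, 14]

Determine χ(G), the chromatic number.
χ(G) = 4

Clique number ω(G) = 3 (lower bound: χ ≥ ω).
Odd cycle [12, 14, 9, 13, 10] needs 3 colors (χ ≥ 3).
Vertex 5 is adjacent to every vertex of [9, 10, 12, 13, 14], which already need 3 colors among themselves, so 5 needs a new color (χ ≥ 4).
The coloring below uses 4 colors, so χ(G) = 4.
A valid 4-coloring: color 1: [5, 6, 8]; color 2: [7, 13, 14]; color 3: [9, 12]; color 4: [10, 11].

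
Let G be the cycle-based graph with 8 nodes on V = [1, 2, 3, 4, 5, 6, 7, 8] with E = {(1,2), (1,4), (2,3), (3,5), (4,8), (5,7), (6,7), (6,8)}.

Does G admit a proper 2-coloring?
Yes, G is 2-colorable

A valid 2-coloring: color 1: [1, 3, 7, 8]; color 2: [2, 4, 5, 6].
(χ(G) = 2 ≤ 2.)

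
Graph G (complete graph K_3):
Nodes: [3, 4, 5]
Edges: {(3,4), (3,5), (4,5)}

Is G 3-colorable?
A valid 3-coloring: color 1: [3]; color 2: [4]; color 3: [5].
(χ(G) = 3 ≤ 3.)

Yes, G is 3-colorable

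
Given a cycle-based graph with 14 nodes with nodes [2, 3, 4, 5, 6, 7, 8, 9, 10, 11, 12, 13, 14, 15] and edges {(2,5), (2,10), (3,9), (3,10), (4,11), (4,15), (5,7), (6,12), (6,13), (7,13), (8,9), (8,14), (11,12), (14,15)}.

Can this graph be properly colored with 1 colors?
Edge (2,10) forces its endpoints to differ, so 1 color is not enough.

No, G is not 1-colorable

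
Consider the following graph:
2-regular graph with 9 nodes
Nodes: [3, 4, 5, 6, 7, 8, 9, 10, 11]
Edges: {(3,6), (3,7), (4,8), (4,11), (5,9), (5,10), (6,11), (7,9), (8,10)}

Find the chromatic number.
χ(G) = 3

Clique number ω(G) = 2 (lower bound: χ ≥ ω).
Odd cycle [11, 4, 8, 10, 5, 9, 7, 3, 6] needs 3 colors (χ ≥ 3).
The coloring below uses 3 colors, so χ(G) = 3.
A valid 3-coloring: color 1: [3, 5, 8, 11]; color 2: [4, 6, 9, 10]; color 3: [7].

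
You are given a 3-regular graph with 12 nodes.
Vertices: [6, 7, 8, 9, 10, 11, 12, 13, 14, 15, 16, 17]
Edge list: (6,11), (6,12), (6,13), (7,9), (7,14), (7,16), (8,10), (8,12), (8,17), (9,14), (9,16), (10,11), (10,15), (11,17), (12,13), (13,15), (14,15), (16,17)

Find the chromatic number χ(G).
χ(G) = 3

Clique number ω(G) = 3 (lower bound: χ ≥ ω).
The clique on [6, 12, 13] has size 3, forcing χ ≥ 3, and the coloring below uses 3 colors, so χ(G) = 3.
A valid 3-coloring: color 1: [6, 9, 10, 17]; color 2: [7, 11, 12, 15]; color 3: [8, 13, 14, 16].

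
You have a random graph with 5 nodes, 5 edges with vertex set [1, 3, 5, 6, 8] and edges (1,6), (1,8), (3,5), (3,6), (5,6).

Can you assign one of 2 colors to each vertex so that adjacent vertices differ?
The clique on vertices [3, 5, 6] has size 3 > 2, so it alone needs 3 colors.

No, G is not 2-colorable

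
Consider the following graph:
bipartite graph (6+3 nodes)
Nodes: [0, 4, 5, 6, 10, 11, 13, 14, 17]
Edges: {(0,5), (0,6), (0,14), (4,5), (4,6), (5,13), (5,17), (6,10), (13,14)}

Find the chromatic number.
Clique number ω(G) = 2 (lower bound: χ ≥ ω).
The graph is bipartite (no odd cycle), so 2 colors suffice: χ(G) = 2.
A valid 2-coloring: color 1: [5, 6, 11, 14]; color 2: [0, 4, 10, 13, 17].

χ(G) = 2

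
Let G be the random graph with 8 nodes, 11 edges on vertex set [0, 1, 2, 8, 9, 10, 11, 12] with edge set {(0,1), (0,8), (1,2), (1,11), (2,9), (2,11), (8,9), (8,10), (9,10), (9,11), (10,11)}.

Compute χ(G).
Clique number ω(G) = 3 (lower bound: χ ≥ ω).
The clique on [1, 2, 11] has size 3, forcing χ ≥ 3, and the coloring below uses 3 colors, so χ(G) = 3.
A valid 3-coloring: color 1: [1, 9, 12]; color 2: [8, 11]; color 3: [0, 2, 10].

χ(G) = 3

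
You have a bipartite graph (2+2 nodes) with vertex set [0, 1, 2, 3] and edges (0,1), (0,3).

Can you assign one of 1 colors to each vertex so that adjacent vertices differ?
No, G is not 1-colorable

Edge (0,1) forces its endpoints to differ, so 1 color is not enough.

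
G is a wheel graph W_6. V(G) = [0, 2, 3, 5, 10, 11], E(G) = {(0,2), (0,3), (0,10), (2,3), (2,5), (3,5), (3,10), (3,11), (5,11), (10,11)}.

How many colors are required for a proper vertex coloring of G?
Clique number ω(G) = 3 (lower bound: χ ≥ ω).
Odd cycle [11, 5, 2, 0, 10] needs 3 colors (χ ≥ 3).
Vertex 3 is adjacent to every vertex of [0, 2, 5, 10, 11], which already need 3 colors among themselves, so 3 needs a new color (χ ≥ 4).
The coloring below uses 4 colors, so χ(G) = 4.
A valid 4-coloring: color 1: [3]; color 2: [0, 11]; color 3: [5, 10]; color 4: [2].

χ(G) = 4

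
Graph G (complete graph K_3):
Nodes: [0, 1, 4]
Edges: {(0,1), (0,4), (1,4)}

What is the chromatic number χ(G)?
χ(G) = 3

Clique number ω(G) = 3 (lower bound: χ ≥ ω).
The clique on [0, 1, 4] has size 3, forcing χ ≥ 3, and the coloring below uses 3 colors, so χ(G) = 3.
A valid 3-coloring: color 1: [0]; color 2: [4]; color 3: [1].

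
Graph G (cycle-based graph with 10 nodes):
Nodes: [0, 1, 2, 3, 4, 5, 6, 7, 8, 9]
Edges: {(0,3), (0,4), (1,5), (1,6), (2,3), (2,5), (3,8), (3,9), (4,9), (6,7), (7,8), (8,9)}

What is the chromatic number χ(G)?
Clique number ω(G) = 3 (lower bound: χ ≥ ω).
The clique on [3, 8, 9] has size 3, forcing χ ≥ 3, and the coloring below uses 3 colors, so χ(G) = 3.
A valid 3-coloring: color 1: [1, 3, 4, 7]; color 2: [0, 5, 6, 9]; color 3: [2, 8].

χ(G) = 3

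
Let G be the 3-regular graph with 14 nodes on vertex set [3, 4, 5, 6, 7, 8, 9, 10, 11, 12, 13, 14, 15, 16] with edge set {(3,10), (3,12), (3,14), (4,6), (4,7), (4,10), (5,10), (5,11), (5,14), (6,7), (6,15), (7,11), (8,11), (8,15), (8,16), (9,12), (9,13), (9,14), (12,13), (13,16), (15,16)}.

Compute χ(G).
Clique number ω(G) = 3 (lower bound: χ ≥ ω).
The clique on [4, 6, 7] has size 3, forcing χ ≥ 3, and the coloring below uses 3 colors, so χ(G) = 3.
A valid 3-coloring: color 1: [4, 11, 13, 14, 15]; color 2: [3, 5, 7, 8, 9]; color 3: [6, 10, 12, 16].

χ(G) = 3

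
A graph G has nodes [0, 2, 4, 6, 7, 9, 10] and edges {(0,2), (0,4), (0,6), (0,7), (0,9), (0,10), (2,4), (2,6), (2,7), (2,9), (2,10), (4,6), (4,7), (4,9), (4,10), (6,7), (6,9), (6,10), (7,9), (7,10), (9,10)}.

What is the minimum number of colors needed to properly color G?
χ(G) = 7

Clique number ω(G) = 7 (lower bound: χ ≥ ω).
The clique on [0, 2, 4, 6, 7, 9, 10] has size 7, forcing χ ≥ 7, and the coloring below uses 7 colors, so χ(G) = 7.
A valid 7-coloring: color 1: [2]; color 2: [6]; color 3: [9]; color 4: [4]; color 5: [0]; color 6: [7]; color 7: [10].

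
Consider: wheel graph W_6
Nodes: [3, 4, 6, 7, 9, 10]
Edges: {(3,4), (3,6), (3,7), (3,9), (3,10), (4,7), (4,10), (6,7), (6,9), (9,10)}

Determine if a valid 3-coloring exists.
Odd cycle [7, 4, 10, 9, 6] needs 3 colors (χ ≥ 3).
Vertex 3 is adjacent to every vertex of [4, 6, 7, 9, 10], which already need 3 colors among themselves, so 3 needs a new color (χ ≥ 4).
Hence χ(G) ≥ 4 > 3, so no proper 3-coloring exists.

No, G is not 3-colorable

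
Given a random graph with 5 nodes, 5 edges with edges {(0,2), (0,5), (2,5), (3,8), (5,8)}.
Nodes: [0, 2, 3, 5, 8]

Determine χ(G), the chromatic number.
χ(G) = 3

Clique number ω(G) = 3 (lower bound: χ ≥ ω).
The clique on [0, 2, 5] has size 3, forcing χ ≥ 3, and the coloring below uses 3 colors, so χ(G) = 3.
A valid 3-coloring: color 1: [3, 5]; color 2: [0, 8]; color 3: [2].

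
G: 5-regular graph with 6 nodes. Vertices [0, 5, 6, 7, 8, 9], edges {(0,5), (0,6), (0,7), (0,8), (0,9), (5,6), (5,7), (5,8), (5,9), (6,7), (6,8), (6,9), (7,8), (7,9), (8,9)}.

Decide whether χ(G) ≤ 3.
No, G is not 3-colorable

The clique on vertices [0, 5, 6, 7, 8, 9] has size 6 > 3, so it alone needs 6 colors.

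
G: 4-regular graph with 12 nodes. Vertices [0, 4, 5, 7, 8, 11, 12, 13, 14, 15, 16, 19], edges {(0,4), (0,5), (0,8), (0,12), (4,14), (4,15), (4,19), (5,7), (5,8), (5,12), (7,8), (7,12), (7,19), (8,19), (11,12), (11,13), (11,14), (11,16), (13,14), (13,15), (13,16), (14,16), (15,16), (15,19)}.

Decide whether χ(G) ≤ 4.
A valid 4-coloring: color 1: [4, 7, 11]; color 2: [8, 12, 14, 15]; color 3: [5, 16, 19]; color 4: [0, 13].
(χ(G) = 4 ≤ 4.)

Yes, G is 4-colorable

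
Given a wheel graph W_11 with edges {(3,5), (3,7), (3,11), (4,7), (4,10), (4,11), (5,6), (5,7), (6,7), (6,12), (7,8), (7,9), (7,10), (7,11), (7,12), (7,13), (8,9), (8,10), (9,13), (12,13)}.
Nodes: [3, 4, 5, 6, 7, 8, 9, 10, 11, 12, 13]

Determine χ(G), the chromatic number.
Clique number ω(G) = 3 (lower bound: χ ≥ ω).
The clique on [3, 7, 11] has size 3, forcing χ ≥ 3, and the coloring below uses 3 colors, so χ(G) = 3.
A valid 3-coloring: color 1: [7]; color 2: [5, 9, 10, 11, 12]; color 3: [3, 4, 6, 8, 13].

χ(G) = 3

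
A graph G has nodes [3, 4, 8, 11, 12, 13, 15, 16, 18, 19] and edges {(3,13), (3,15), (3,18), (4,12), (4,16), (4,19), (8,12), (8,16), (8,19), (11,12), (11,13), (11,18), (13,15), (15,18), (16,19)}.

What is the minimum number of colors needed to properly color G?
χ(G) = 3

Clique number ω(G) = 3 (lower bound: χ ≥ ω).
The clique on [3, 15, 18] has size 3, forcing χ ≥ 3, and the coloring below uses 3 colors, so χ(G) = 3.
A valid 3-coloring: color 1: [12, 13, 18, 19]; color 2: [3, 4, 8, 11]; color 3: [15, 16].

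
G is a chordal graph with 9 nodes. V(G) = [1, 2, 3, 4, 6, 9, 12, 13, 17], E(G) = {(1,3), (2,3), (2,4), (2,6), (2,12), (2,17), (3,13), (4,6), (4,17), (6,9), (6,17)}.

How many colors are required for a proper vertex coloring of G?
Clique number ω(G) = 4 (lower bound: χ ≥ ω).
The clique on [2, 4, 6, 17] has size 4, forcing χ ≥ 4, and the coloring below uses 4 colors, so χ(G) = 4.
A valid 4-coloring: color 1: [1, 2, 9, 13]; color 2: [3, 6, 12]; color 3: [17]; color 4: [4].

χ(G) = 4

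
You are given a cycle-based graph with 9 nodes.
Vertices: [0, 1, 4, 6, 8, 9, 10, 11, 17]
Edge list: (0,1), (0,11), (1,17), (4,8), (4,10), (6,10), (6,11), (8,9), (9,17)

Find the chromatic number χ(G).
χ(G) = 3

Clique number ω(G) = 2 (lower bound: χ ≥ ω).
Odd cycle [1, 0, 11, 6, 10, 4, 8, 9, 17] needs 3 colors (χ ≥ 3).
The coloring below uses 3 colors, so χ(G) = 3.
A valid 3-coloring: color 1: [1, 9, 10, 11]; color 2: [0, 4, 6, 17]; color 3: [8].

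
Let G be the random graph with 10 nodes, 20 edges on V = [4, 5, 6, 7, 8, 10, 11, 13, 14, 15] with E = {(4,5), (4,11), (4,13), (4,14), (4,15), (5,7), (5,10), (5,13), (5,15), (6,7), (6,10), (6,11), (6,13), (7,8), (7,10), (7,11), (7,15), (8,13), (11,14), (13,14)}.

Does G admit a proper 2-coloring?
The clique on vertices [4, 11, 14] has size 3 > 2, so it alone needs 3 colors.

No, G is not 2-colorable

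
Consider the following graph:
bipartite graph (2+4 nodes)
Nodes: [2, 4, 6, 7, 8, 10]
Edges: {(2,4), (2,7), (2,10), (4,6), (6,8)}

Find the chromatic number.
Clique number ω(G) = 2 (lower bound: χ ≥ ω).
The graph is bipartite (no odd cycle), so 2 colors suffice: χ(G) = 2.
A valid 2-coloring: color 1: [2, 6]; color 2: [4, 7, 8, 10].

χ(G) = 2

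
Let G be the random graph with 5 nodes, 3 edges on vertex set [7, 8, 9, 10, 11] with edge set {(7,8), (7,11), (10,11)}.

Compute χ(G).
χ(G) = 2

Clique number ω(G) = 2 (lower bound: χ ≥ ω).
The graph is bipartite (no odd cycle), so 2 colors suffice: χ(G) = 2.
A valid 2-coloring: color 1: [7, 9, 10]; color 2: [8, 11].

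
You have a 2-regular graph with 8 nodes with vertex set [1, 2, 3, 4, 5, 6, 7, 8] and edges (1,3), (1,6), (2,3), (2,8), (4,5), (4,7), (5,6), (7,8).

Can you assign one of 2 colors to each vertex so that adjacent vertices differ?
Yes, G is 2-colorable

A valid 2-coloring: color 1: [1, 2, 5, 7]; color 2: [3, 4, 6, 8].
(χ(G) = 2 ≤ 2.)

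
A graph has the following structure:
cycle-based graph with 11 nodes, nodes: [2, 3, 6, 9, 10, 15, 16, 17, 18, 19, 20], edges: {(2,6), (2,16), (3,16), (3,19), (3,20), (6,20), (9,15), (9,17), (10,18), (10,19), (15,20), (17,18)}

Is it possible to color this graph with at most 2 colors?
Odd cycle [6, 2, 16, 3, 20] needs 3 colors (χ ≥ 3).
Hence χ(G) ≥ 3 > 2, so no proper 2-coloring exists.

No, G is not 2-colorable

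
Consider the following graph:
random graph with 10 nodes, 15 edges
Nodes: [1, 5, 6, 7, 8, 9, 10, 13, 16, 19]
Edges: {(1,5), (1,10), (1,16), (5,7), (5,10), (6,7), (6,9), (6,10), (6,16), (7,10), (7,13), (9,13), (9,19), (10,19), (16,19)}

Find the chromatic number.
χ(G) = 3

Clique number ω(G) = 3 (lower bound: χ ≥ ω).
The clique on [1, 5, 10] has size 3, forcing χ ≥ 3, and the coloring below uses 3 colors, so χ(G) = 3.
A valid 3-coloring: color 1: [8, 9, 10, 16]; color 2: [5, 6, 13, 19]; color 3: [1, 7].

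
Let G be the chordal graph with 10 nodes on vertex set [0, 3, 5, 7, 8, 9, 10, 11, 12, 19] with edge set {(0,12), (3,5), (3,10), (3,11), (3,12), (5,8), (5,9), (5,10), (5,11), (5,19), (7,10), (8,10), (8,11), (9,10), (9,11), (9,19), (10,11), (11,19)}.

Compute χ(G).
χ(G) = 4

Clique number ω(G) = 4 (lower bound: χ ≥ ω).
The clique on [5, 8, 10, 11] has size 4, forcing χ ≥ 4, and the coloring below uses 4 colors, so χ(G) = 4.
A valid 4-coloring: color 1: [10, 12, 19]; color 2: [0, 7, 11]; color 3: [5]; color 4: [3, 8, 9].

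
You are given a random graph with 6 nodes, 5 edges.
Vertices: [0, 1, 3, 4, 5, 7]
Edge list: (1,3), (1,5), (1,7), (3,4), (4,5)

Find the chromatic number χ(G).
Clique number ω(G) = 2 (lower bound: χ ≥ ω).
The graph is bipartite (no odd cycle), so 2 colors suffice: χ(G) = 2.
A valid 2-coloring: color 1: [0, 1, 4]; color 2: [3, 5, 7].

χ(G) = 2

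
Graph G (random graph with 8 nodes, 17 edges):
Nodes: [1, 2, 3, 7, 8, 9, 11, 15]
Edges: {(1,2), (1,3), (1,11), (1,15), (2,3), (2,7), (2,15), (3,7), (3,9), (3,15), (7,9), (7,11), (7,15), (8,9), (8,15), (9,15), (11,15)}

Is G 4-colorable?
Yes, G is 4-colorable

A valid 4-coloring: color 1: [15]; color 2: [1, 7, 8]; color 3: [3, 11]; color 4: [2, 9].
(χ(G) = 4 ≤ 4.)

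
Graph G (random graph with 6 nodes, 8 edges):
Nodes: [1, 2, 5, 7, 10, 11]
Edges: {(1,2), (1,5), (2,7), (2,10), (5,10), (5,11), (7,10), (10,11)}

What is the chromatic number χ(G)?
χ(G) = 3

Clique number ω(G) = 3 (lower bound: χ ≥ ω).
The clique on [2, 7, 10] has size 3, forcing χ ≥ 3, and the coloring below uses 3 colors, so χ(G) = 3.
A valid 3-coloring: color 1: [1, 10]; color 2: [2, 5]; color 3: [7, 11].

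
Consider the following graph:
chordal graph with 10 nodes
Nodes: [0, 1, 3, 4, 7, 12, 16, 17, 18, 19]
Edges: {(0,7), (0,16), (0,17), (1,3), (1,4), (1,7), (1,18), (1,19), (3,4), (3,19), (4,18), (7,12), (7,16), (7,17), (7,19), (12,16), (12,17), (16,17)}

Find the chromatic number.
Clique number ω(G) = 4 (lower bound: χ ≥ ω).
The clique on [0, 7, 16, 17] has size 4, forcing χ ≥ 4, and the coloring below uses 4 colors, so χ(G) = 4.
A valid 4-coloring: color 1: [3, 7, 18]; color 2: [1, 17]; color 3: [4, 16, 19]; color 4: [0, 12].

χ(G) = 4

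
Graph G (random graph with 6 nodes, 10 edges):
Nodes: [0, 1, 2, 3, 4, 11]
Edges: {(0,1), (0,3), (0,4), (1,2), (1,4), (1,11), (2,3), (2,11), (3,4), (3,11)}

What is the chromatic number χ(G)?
χ(G) = 3

Clique number ω(G) = 3 (lower bound: χ ≥ ω).
The clique on [0, 1, 4] has size 3, forcing χ ≥ 3, and the coloring below uses 3 colors, so χ(G) = 3.
A valid 3-coloring: color 1: [1, 3]; color 2: [2, 4]; color 3: [0, 11].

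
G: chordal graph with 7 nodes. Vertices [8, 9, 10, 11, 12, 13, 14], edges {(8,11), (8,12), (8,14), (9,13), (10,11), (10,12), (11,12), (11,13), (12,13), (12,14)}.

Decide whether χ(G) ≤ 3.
A valid 3-coloring: color 1: [9, 12]; color 2: [11, 14]; color 3: [8, 10, 13].
(χ(G) = 3 ≤ 3.)

Yes, G is 3-colorable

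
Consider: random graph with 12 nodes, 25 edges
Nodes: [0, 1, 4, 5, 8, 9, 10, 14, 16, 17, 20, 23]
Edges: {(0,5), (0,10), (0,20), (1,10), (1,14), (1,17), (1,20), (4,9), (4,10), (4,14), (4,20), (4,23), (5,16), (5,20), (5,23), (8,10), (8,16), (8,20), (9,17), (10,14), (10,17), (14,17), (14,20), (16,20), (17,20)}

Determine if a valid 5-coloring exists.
A valid 5-coloring: color 1: [9, 10, 20, 23]; color 2: [4, 5, 8, 17]; color 3: [0, 14, 16]; color 4: [1].
(χ(G) = 4 ≤ 5.)

Yes, G is 5-colorable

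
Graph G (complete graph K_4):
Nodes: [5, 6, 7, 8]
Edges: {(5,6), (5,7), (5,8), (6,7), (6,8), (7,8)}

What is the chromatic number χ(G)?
χ(G) = 4

Clique number ω(G) = 4 (lower bound: χ ≥ ω).
The clique on [5, 6, 7, 8] has size 4, forcing χ ≥ 4, and the coloring below uses 4 colors, so χ(G) = 4.
A valid 4-coloring: color 1: [7]; color 2: [8]; color 3: [5]; color 4: [6].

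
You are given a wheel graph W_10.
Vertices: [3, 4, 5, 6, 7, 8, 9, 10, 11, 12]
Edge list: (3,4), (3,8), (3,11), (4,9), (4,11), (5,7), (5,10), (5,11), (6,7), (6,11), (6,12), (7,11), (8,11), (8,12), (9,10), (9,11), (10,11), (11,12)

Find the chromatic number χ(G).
Clique number ω(G) = 3 (lower bound: χ ≥ ω).
Odd cycle [10, 9, 4, 3, 8, 12, 6, 7, 5] needs 3 colors (χ ≥ 3).
Vertex 11 is adjacent to every vertex of [3, 4, 5, 6, 7, 8, 9, 10, 12], which already need 3 colors among themselves, so 11 needs a new color (χ ≥ 4).
The coloring below uses 4 colors, so χ(G) = 4.
A valid 4-coloring: color 1: [11]; color 2: [4, 7, 8, 10]; color 3: [3, 5, 9, 12]; color 4: [6].

χ(G) = 4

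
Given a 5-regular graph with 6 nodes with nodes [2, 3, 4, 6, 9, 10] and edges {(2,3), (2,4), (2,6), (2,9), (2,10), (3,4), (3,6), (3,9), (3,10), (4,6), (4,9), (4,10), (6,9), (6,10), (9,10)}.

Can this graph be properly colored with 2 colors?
No, G is not 2-colorable

The clique on vertices [2, 3, 4, 6, 9, 10] has size 6 > 2, so it alone needs 6 colors.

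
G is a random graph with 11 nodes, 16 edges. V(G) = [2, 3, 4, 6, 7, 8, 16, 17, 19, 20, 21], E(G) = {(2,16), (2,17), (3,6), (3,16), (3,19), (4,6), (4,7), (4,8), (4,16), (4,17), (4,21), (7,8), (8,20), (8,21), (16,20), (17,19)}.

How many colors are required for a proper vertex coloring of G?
χ(G) = 3

Clique number ω(G) = 3 (lower bound: χ ≥ ω).
The clique on [4, 8, 21] has size 3, forcing χ ≥ 3, and the coloring below uses 3 colors, so χ(G) = 3.
A valid 3-coloring: color 1: [2, 3, 4, 20]; color 2: [6, 8, 16, 17]; color 3: [7, 19, 21].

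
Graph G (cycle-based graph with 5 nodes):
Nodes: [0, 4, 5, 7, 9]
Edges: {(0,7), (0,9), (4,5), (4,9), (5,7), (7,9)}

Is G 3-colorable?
A valid 3-coloring: color 1: [5, 9]; color 2: [4, 7]; color 3: [0].
(χ(G) = 3 ≤ 3.)

Yes, G is 3-colorable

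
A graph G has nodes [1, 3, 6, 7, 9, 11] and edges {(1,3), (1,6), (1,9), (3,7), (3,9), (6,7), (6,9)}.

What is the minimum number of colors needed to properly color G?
Clique number ω(G) = 3 (lower bound: χ ≥ ω).
The clique on [1, 3, 9] has size 3, forcing χ ≥ 3, and the coloring below uses 3 colors, so χ(G) = 3.
A valid 3-coloring: color 1: [3, 6, 11]; color 2: [1, 7]; color 3: [9].

χ(G) = 3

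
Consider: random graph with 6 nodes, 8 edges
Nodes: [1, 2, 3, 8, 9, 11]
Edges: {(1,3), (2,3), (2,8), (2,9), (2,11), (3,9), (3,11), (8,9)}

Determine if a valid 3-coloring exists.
Yes, G is 3-colorable

A valid 3-coloring: color 1: [1, 2]; color 2: [3, 8]; color 3: [9, 11].
(χ(G) = 3 ≤ 3.)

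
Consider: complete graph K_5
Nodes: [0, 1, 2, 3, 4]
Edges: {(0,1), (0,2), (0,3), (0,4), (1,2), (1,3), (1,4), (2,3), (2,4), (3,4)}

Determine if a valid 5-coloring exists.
Yes, G is 5-colorable

A valid 5-coloring: color 1: [0]; color 2: [2]; color 3: [4]; color 4: [3]; color 5: [1].
(χ(G) = 5 ≤ 5.)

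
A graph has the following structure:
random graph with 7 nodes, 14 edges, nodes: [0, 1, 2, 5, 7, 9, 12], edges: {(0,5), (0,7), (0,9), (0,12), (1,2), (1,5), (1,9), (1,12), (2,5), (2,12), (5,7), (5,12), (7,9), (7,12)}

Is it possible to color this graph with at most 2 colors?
No, G is not 2-colorable

The clique on vertices [0, 5, 7, 12] has size 4 > 2, so it alone needs 4 colors.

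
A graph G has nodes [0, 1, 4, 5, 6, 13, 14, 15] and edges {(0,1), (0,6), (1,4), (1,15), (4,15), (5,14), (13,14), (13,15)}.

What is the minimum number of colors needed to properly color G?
χ(G) = 3

Clique number ω(G) = 3 (lower bound: χ ≥ ω).
The clique on [1, 4, 15] has size 3, forcing χ ≥ 3, and the coloring below uses 3 colors, so χ(G) = 3.
A valid 3-coloring: color 1: [1, 5, 6, 13]; color 2: [0, 14, 15]; color 3: [4].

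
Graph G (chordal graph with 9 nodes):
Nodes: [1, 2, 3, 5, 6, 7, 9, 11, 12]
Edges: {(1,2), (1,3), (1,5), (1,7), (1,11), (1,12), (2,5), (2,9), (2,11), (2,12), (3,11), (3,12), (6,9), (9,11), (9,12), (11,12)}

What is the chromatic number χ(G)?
Clique number ω(G) = 4 (lower bound: χ ≥ ω).
The clique on [1, 2, 11, 12] has size 4, forcing χ ≥ 4, and the coloring below uses 4 colors, so χ(G) = 4.
A valid 4-coloring: color 1: [1, 9]; color 2: [5, 6, 7, 11]; color 3: [2, 3]; color 4: [12].

χ(G) = 4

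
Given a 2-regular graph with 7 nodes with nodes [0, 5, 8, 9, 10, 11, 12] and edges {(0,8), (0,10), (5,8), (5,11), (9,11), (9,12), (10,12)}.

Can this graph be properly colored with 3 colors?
A valid 3-coloring: color 1: [0, 5, 9]; color 2: [8, 11, 12]; color 3: [10].
(χ(G) = 3 ≤ 3.)

Yes, G is 3-colorable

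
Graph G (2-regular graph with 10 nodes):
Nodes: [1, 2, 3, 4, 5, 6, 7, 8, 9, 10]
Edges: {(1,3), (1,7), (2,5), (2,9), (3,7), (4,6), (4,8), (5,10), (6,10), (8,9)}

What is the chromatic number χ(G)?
Clique number ω(G) = 3 (lower bound: χ ≥ ω).
The clique on [1, 3, 7] has size 3, forcing χ ≥ 3, and the coloring below uses 3 colors, so χ(G) = 3.
A valid 3-coloring: color 1: [1, 4, 5, 9]; color 2: [2, 6, 7, 8]; color 3: [3, 10].

χ(G) = 3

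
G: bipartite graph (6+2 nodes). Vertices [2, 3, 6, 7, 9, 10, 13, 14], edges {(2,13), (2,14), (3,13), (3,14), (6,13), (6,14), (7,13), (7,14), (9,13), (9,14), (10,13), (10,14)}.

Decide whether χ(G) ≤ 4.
A valid 4-coloring: color 1: [13, 14]; color 2: [2, 3, 6, 7, 9, 10].
(χ(G) = 2 ≤ 4.)

Yes, G is 4-colorable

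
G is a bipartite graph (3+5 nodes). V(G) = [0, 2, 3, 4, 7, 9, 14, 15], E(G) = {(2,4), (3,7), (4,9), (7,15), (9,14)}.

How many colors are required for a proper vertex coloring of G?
Clique number ω(G) = 2 (lower bound: χ ≥ ω).
The graph is bipartite (no odd cycle), so 2 colors suffice: χ(G) = 2.
A valid 2-coloring: color 1: [0, 2, 7, 9]; color 2: [3, 4, 14, 15].

χ(G) = 2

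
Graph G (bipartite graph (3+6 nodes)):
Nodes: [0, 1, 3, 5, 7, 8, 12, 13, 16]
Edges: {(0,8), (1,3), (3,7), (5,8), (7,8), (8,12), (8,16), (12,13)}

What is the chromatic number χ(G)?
Clique number ω(G) = 2 (lower bound: χ ≥ ω).
The graph is bipartite (no odd cycle), so 2 colors suffice: χ(G) = 2.
A valid 2-coloring: color 1: [3, 8, 13]; color 2: [0, 1, 5, 7, 12, 16].

χ(G) = 2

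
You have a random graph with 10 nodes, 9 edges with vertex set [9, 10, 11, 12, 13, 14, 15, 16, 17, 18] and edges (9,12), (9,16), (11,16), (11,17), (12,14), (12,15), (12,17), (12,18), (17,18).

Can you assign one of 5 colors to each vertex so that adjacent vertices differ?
Yes, G is 5-colorable

A valid 5-coloring: color 1: [10, 11, 12, 13]; color 2: [9, 14, 15, 17]; color 3: [16, 18].
(χ(G) = 3 ≤ 5.)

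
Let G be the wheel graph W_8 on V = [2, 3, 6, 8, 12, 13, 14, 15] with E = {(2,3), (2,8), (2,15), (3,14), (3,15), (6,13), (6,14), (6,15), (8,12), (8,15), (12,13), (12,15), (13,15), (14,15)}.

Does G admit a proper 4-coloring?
A valid 4-coloring: color 1: [15]; color 2: [3, 6, 8]; color 3: [2, 13, 14]; color 4: [12].
(χ(G) = 4 ≤ 4.)

Yes, G is 4-colorable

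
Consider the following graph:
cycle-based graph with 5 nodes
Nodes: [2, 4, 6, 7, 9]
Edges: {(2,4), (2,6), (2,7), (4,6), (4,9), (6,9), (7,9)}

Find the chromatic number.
χ(G) = 3

Clique number ω(G) = 3 (lower bound: χ ≥ ω).
The clique on [4, 6, 9] has size 3, forcing χ ≥ 3, and the coloring below uses 3 colors, so χ(G) = 3.
A valid 3-coloring: color 1: [2, 9]; color 2: [4, 7]; color 3: [6].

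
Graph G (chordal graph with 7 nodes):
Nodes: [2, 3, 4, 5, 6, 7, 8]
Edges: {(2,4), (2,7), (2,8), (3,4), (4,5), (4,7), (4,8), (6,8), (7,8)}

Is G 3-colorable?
The clique on vertices [2, 4, 7, 8] has size 4 > 3, so it alone needs 4 colors.

No, G is not 3-colorable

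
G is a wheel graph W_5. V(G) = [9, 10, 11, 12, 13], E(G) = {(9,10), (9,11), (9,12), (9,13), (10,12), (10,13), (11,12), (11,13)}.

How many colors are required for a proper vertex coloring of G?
Clique number ω(G) = 3 (lower bound: χ ≥ ω).
The clique on [9, 10, 12] has size 3, forcing χ ≥ 3, and the coloring below uses 3 colors, so χ(G) = 3.
A valid 3-coloring: color 1: [9]; color 2: [10, 11]; color 3: [12, 13].

χ(G) = 3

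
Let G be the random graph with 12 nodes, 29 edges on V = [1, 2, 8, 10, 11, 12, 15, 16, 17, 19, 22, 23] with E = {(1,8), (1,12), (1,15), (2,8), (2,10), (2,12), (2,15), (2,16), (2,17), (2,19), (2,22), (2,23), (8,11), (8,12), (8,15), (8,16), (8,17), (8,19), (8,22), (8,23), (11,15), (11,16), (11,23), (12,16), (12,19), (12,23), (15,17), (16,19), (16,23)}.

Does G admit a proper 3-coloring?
No, G is not 3-colorable

The clique on vertices [2, 8, 12, 16, 19] has size 5 > 3, so it alone needs 5 colors.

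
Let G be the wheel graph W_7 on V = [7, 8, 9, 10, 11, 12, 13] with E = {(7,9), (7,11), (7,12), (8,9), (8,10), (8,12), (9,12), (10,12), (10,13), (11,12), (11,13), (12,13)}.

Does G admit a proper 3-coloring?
Yes, G is 3-colorable

A valid 3-coloring: color 1: [12]; color 2: [7, 8, 13]; color 3: [9, 10, 11].
(χ(G) = 3 ≤ 3.)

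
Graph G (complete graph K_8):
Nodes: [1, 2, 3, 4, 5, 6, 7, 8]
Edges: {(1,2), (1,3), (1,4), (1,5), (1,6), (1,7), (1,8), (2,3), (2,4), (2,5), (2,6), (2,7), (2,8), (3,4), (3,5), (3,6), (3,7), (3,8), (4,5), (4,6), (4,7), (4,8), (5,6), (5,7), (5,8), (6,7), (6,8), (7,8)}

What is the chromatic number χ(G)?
Clique number ω(G) = 8 (lower bound: χ ≥ ω).
The clique on [1, 2, 3, 4, 5, 6, 7, 8] has size 8, forcing χ ≥ 8, and the coloring below uses 8 colors, so χ(G) = 8.
A valid 8-coloring: color 1: [5]; color 2: [6]; color 3: [8]; color 4: [1]; color 5: [2]; color 6: [4]; color 7: [3]; color 8: [7].

χ(G) = 8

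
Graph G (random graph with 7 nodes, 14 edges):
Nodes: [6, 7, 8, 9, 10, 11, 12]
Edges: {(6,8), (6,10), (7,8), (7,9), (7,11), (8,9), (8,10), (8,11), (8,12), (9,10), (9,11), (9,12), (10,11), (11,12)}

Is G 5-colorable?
A valid 5-coloring: color 1: [8]; color 2: [6, 9]; color 3: [11]; color 4: [7, 10, 12].
(χ(G) = 4 ≤ 5.)

Yes, G is 5-colorable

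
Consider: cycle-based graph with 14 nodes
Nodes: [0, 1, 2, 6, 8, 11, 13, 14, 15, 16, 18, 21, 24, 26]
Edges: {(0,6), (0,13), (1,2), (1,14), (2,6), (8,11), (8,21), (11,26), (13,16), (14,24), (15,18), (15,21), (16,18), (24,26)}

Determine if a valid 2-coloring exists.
Yes, G is 2-colorable

A valid 2-coloring: color 1: [0, 2, 8, 14, 15, 16, 26]; color 2: [1, 6, 11, 13, 18, 21, 24].
(χ(G) = 2 ≤ 2.)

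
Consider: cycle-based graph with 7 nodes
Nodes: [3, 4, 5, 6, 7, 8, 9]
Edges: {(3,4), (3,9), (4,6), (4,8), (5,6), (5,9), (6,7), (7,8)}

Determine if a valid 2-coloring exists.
No, G is not 2-colorable

Odd cycle [9, 3, 4, 6, 5] needs 3 colors (χ ≥ 3).
Hence χ(G) ≥ 3 > 2, so no proper 2-coloring exists.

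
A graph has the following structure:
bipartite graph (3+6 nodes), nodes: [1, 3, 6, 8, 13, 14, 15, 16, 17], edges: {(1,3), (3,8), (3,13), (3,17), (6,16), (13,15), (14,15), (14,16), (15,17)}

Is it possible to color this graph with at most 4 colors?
Yes, G is 4-colorable

A valid 4-coloring: color 1: [3, 15, 16]; color 2: [1, 6, 8, 13, 14, 17].
(χ(G) = 2 ≤ 4.)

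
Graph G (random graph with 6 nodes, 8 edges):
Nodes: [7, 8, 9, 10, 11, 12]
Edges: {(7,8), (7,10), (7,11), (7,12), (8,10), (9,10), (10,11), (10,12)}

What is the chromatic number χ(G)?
Clique number ω(G) = 3 (lower bound: χ ≥ ω).
The clique on [7, 8, 10] has size 3, forcing χ ≥ 3, and the coloring below uses 3 colors, so χ(G) = 3.
A valid 3-coloring: color 1: [10]; color 2: [7, 9]; color 3: [8, 11, 12].

χ(G) = 3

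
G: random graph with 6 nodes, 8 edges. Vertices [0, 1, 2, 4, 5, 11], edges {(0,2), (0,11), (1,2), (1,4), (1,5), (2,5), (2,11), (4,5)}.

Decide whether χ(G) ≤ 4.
A valid 4-coloring: color 1: [2, 4]; color 2: [0, 5]; color 3: [1, 11].
(χ(G) = 3 ≤ 4.)

Yes, G is 4-colorable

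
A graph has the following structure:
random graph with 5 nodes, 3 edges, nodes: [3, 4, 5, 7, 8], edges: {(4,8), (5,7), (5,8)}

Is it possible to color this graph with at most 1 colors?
Edge (4,8) forces its endpoints to differ, so 1 color is not enough.

No, G is not 1-colorable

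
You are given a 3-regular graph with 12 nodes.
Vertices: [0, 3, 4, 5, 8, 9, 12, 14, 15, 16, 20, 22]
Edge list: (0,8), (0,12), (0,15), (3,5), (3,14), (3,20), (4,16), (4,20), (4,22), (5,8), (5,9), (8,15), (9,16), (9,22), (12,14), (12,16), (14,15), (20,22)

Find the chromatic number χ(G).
Clique number ω(G) = 3 (lower bound: χ ≥ ω).
The clique on [0, 8, 15] has size 3, forcing χ ≥ 3, and the coloring below uses 3 colors, so χ(G) = 3.
A valid 3-coloring: color 1: [3, 4, 9, 12, 15]; color 2: [0, 5, 14, 16, 22]; color 3: [8, 20].

χ(G) = 3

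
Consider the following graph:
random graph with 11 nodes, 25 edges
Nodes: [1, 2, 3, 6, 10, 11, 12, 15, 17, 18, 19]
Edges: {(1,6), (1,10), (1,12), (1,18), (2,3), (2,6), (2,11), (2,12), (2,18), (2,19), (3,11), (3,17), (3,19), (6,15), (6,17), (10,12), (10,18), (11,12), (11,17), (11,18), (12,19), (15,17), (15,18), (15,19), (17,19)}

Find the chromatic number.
Clique number ω(G) = 3 (lower bound: χ ≥ ω).
Suppose a proper 3-coloring c exists. The clique [1, 10, 12] takes 3 distinct colors; by symmetry let c(1) = 1, c(10) = 2, c(12) = 3.
- Vertex 18: neighbors [1, 10] already have colors [1, 2] ⇒ c(18) = 3.
- Vertex 2: neighbors [12] already have colors [3]; try each remaining color.
- Case c(2) = 1:
  - Vertex 19: neighbors [2, 12] already have colors [1, 3] ⇒ c(19) = 2.
  - Vertex 3: neighbors [2, 19] already have colors [1, 2] ⇒ c(3) = 3.
  - Vertex 17: neighbors [19, 3] already have colors [2, 3] ⇒ c(17) = 1.
  - Vertex 15: neighbors [17, 19, 18] already have colors [1, 2, 3] — all 3 colors blocked. Contradiction.
- Case c(2) = 2:
  - Vertex 19: neighbors [2, 12] already have colors [2, 3] ⇒ c(19) = 1.
  - Vertex 3: neighbors [19, 2] already have colors [1, 2] ⇒ c(3) = 3.
  - Vertex 17: neighbors [19, 3] already have colors [1, 3] ⇒ c(17) = 2.
  - Vertex 15: neighbors [19, 17, 18] already have colors [1, 2, 3] — all 3 colors blocked. Contradiction.
Every case ends in a contradiction, so G has no proper 3-coloring (χ ≥ 4).
The coloring below uses 4 colors, so χ(G) = 4.
A valid 4-coloring: color 1: [1, 2, 15]; color 2: [12, 17, 18]; color 3: [6, 10, 11, 19]; color 4: [3].

χ(G) = 4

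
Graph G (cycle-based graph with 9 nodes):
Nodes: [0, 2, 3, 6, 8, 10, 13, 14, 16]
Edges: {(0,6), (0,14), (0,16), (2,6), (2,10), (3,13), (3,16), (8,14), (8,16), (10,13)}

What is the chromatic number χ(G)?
χ(G) = 3

Clique number ω(G) = 2 (lower bound: χ ≥ ω).
Odd cycle [13, 10, 2, 6, 0, 16, 3] needs 3 colors (χ ≥ 3).
The coloring below uses 3 colors, so χ(G) = 3.
A valid 3-coloring: color 1: [2, 13, 14, 16]; color 2: [0, 3, 8, 10]; color 3: [6].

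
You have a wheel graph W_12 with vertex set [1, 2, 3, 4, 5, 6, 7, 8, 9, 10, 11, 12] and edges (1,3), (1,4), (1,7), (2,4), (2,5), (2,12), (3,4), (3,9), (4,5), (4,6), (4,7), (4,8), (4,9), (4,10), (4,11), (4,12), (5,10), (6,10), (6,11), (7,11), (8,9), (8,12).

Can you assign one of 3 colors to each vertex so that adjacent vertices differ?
Odd cycle [10, 5, 2, 12, 8, 9, 3, 1, 7, 11, 6] needs 3 colors (χ ≥ 3).
Vertex 4 is adjacent to every vertex of [1, 2, 3, 5, 6, 7, 8, 9, 10, 11, 12], which already need 3 colors among themselves, so 4 needs a new color (χ ≥ 4).
Hence χ(G) ≥ 4 > 3, so no proper 3-coloring exists.

No, G is not 3-colorable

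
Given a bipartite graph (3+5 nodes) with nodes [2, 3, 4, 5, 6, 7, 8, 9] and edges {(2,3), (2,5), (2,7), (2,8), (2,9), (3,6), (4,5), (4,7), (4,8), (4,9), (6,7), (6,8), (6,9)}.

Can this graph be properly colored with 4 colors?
A valid 4-coloring: color 1: [2, 4, 6]; color 2: [3, 5, 7, 8, 9].
(χ(G) = 2 ≤ 4.)

Yes, G is 4-colorable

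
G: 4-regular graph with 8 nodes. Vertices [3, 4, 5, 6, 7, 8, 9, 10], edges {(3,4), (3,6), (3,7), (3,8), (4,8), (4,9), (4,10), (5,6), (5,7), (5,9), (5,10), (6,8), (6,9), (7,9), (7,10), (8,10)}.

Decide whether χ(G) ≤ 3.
A valid 3-coloring: color 1: [3, 9, 10]; color 2: [4, 6, 7]; color 3: [5, 8].
(χ(G) = 3 ≤ 3.)

Yes, G is 3-colorable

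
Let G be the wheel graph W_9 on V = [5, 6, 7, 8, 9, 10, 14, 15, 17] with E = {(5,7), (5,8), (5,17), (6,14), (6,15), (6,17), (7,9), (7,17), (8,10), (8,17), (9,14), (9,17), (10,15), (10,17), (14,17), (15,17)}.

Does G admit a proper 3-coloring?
Yes, G is 3-colorable

A valid 3-coloring: color 1: [17]; color 2: [7, 8, 14, 15]; color 3: [5, 6, 9, 10].
(χ(G) = 3 ≤ 3.)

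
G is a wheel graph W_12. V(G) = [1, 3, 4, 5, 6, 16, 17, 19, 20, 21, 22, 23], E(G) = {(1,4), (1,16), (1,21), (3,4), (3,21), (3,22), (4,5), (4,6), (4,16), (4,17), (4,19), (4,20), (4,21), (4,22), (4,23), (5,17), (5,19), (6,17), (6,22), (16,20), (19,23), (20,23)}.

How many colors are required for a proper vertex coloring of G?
Clique number ω(G) = 3 (lower bound: χ ≥ ω).
Odd cycle [23, 19, 5, 17, 6, 22, 3, 21, 1, 16, 20] needs 3 colors (χ ≥ 3).
Vertex 4 is adjacent to every vertex of [1, 3, 5, 6, 16, 17, 19, 20, 21, 22, 23], which already need 3 colors among themselves, so 4 needs a new color (χ ≥ 4).
The coloring below uses 4 colors, so χ(G) = 4.
A valid 4-coloring: color 1: [4]; color 2: [3, 5, 6, 16, 23]; color 3: [17, 19, 20, 21, 22]; color 4: [1].

χ(G) = 4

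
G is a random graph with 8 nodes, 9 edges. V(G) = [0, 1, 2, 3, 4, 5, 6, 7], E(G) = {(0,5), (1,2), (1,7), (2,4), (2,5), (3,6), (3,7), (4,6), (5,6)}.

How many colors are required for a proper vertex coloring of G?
Clique number ω(G) = 2 (lower bound: χ ≥ ω).
The graph is bipartite (no odd cycle), so 2 colors suffice: χ(G) = 2.
A valid 2-coloring: color 1: [1, 3, 4, 5]; color 2: [0, 2, 6, 7].

χ(G) = 2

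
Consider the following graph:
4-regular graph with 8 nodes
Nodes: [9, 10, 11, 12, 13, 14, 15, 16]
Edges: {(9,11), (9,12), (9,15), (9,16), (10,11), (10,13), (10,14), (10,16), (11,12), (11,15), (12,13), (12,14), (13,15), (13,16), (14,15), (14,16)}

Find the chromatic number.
Clique number ω(G) = 3 (lower bound: χ ≥ ω).
The clique on [9, 11, 12] has size 3, forcing χ ≥ 3, and the coloring below uses 3 colors, so χ(G) = 3.
A valid 3-coloring: color 1: [11, 13, 14]; color 2: [12, 15, 16]; color 3: [9, 10].

χ(G) = 3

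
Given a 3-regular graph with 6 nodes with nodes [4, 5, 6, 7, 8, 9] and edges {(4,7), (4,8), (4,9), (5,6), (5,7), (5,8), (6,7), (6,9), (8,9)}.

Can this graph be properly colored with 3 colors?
Yes, G is 3-colorable

A valid 3-coloring: color 1: [6, 8]; color 2: [7, 9]; color 3: [4, 5].
(χ(G) = 3 ≤ 3.)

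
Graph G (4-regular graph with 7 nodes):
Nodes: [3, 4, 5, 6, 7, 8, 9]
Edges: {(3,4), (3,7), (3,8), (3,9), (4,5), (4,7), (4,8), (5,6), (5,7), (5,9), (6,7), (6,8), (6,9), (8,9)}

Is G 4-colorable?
A valid 4-coloring: color 1: [5, 8]; color 2: [4, 9]; color 3: [3, 6]; color 4: [7].
(χ(G) = 4 ≤ 4.)

Yes, G is 4-colorable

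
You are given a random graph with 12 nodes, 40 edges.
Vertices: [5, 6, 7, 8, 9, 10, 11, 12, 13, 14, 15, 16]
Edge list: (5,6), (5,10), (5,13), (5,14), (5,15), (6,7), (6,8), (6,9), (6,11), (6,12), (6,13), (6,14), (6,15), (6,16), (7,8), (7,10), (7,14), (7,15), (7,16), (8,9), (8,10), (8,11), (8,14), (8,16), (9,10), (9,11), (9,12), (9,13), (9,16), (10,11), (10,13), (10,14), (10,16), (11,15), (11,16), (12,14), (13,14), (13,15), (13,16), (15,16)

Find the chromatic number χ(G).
χ(G) = 5

Clique number ω(G) = 5 (lower bound: χ ≥ ω).
The clique on [8, 9, 10, 11, 16] has size 5, forcing χ ≥ 5, and the coloring below uses 5 colors, so χ(G) = 5.
A valid 5-coloring: color 1: [6, 10]; color 2: [14, 16]; color 3: [8, 12, 13]; color 4: [9, 15]; color 5: [5, 7, 11].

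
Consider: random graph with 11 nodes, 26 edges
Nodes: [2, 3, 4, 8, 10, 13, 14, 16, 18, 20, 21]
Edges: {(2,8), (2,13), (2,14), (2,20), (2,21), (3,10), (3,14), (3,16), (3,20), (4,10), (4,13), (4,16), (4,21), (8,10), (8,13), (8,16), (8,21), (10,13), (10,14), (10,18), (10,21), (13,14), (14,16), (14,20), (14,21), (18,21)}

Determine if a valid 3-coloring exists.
No, G is not 3-colorable

Odd cycle [2, 20, 3, 10, 13] needs 3 colors (χ ≥ 3).
Vertex 14 is adjacent to every vertex of [2, 3, 10, 13, 20], which already need 3 colors among themselves, so 14 needs a new color (χ ≥ 4).
Hence χ(G) ≥ 4 > 3, so no proper 3-coloring exists.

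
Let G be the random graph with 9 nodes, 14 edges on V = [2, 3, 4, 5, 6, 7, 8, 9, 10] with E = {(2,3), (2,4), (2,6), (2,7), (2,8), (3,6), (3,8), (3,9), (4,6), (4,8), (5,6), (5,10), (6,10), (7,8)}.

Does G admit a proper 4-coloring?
Yes, G is 4-colorable

A valid 4-coloring: color 1: [2, 9, 10]; color 2: [6, 8]; color 3: [3, 4, 5, 7].
(χ(G) = 3 ≤ 4.)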